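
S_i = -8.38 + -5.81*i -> [-8.38, -14.19, -20.0, -25.81, -31.62]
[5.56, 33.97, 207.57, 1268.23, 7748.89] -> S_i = 5.56*6.11^i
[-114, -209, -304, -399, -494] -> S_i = -114 + -95*i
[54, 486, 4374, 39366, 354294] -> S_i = 54*9^i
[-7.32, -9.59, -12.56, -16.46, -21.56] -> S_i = -7.32*1.31^i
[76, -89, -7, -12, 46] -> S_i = Random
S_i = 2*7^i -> [2, 14, 98, 686, 4802]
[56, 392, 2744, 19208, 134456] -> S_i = 56*7^i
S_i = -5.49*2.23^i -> [-5.49, -12.24, -27.3, -60.88, -135.77]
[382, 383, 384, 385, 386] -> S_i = 382 + 1*i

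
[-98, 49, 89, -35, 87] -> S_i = Random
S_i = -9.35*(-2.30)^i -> [-9.35, 21.5, -49.46, 113.76, -261.65]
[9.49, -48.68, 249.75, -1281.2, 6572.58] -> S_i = 9.49*(-5.13)^i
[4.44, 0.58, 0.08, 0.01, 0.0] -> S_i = 4.44*0.13^i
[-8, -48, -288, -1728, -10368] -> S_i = -8*6^i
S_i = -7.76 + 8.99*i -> [-7.76, 1.23, 10.22, 19.21, 28.2]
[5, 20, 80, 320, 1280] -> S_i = 5*4^i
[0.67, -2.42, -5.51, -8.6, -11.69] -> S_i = 0.67 + -3.09*i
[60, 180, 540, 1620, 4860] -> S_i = 60*3^i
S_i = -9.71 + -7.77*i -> [-9.71, -17.48, -25.25, -33.02, -40.79]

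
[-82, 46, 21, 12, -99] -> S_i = Random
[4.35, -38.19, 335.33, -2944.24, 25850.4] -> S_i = 4.35*(-8.78)^i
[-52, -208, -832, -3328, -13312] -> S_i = -52*4^i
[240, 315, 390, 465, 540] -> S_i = 240 + 75*i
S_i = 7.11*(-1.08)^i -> [7.11, -7.68, 8.29, -8.96, 9.67]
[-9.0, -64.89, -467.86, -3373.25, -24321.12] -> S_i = -9.00*7.21^i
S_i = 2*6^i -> [2, 12, 72, 432, 2592]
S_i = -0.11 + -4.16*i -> [-0.11, -4.27, -8.43, -12.59, -16.75]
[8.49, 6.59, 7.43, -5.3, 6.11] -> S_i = Random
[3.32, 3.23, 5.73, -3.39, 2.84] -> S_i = Random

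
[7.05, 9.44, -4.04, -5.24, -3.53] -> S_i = Random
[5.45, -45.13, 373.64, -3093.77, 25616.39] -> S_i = 5.45*(-8.28)^i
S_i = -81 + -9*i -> [-81, -90, -99, -108, -117]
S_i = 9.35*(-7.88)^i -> [9.35, -73.68, 580.58, -4574.99, 36050.93]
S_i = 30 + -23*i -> [30, 7, -16, -39, -62]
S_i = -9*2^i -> [-9, -18, -36, -72, -144]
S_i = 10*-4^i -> [10, -40, 160, -640, 2560]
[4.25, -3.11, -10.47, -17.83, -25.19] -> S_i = 4.25 + -7.36*i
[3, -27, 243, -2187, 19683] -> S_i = 3*-9^i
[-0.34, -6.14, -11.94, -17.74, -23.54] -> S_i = -0.34 + -5.80*i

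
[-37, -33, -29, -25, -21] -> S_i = -37 + 4*i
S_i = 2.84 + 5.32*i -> [2.84, 8.16, 13.48, 18.8, 24.12]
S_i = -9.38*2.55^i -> [-9.38, -23.92, -60.99, -155.53, -396.61]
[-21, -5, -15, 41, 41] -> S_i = Random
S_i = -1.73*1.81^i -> [-1.73, -3.13, -5.67, -10.26, -18.57]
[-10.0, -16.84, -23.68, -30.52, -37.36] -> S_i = -10.00 + -6.84*i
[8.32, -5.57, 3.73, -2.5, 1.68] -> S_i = 8.32*(-0.67)^i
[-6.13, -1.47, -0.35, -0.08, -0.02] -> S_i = -6.13*0.24^i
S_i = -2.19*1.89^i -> [-2.19, -4.14, -7.82, -14.79, -27.94]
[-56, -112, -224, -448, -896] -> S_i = -56*2^i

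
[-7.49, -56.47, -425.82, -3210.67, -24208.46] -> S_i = -7.49*7.54^i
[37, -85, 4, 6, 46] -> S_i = Random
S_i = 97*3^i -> [97, 291, 873, 2619, 7857]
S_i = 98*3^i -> [98, 294, 882, 2646, 7938]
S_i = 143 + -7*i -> [143, 136, 129, 122, 115]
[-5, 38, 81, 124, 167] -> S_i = -5 + 43*i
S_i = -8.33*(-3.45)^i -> [-8.33, 28.74, -99.15, 342.06, -1180.11]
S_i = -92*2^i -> [-92, -184, -368, -736, -1472]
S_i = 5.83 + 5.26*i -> [5.83, 11.09, 16.35, 21.61, 26.87]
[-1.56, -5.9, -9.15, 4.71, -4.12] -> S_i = Random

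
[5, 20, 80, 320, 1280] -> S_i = 5*4^i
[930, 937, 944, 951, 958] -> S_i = 930 + 7*i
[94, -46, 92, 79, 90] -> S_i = Random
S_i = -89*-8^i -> [-89, 712, -5696, 45568, -364544]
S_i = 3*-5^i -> [3, -15, 75, -375, 1875]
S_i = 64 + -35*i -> [64, 29, -6, -41, -76]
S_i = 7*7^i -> [7, 49, 343, 2401, 16807]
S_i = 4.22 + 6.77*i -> [4.22, 10.99, 17.76, 24.53, 31.3]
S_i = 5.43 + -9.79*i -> [5.43, -4.36, -14.15, -23.94, -33.73]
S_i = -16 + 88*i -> [-16, 72, 160, 248, 336]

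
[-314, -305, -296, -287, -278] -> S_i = -314 + 9*i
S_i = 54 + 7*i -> [54, 61, 68, 75, 82]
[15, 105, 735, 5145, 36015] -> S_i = 15*7^i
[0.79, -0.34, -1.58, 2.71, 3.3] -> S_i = Random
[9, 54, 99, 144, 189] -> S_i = 9 + 45*i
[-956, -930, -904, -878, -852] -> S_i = -956 + 26*i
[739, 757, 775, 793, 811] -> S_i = 739 + 18*i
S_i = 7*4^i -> [7, 28, 112, 448, 1792]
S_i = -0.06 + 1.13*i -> [-0.06, 1.07, 2.2, 3.33, 4.46]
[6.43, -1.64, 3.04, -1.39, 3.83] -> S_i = Random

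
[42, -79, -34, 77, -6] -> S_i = Random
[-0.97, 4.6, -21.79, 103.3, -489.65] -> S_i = -0.97*(-4.74)^i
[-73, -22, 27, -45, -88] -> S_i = Random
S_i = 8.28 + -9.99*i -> [8.28, -1.71, -11.7, -21.69, -31.68]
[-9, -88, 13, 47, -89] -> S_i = Random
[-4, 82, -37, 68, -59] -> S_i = Random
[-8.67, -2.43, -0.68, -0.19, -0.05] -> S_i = -8.67*0.28^i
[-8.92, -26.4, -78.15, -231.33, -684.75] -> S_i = -8.92*2.96^i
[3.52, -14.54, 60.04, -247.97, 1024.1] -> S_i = 3.52*(-4.13)^i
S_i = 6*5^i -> [6, 30, 150, 750, 3750]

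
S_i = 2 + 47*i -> [2, 49, 96, 143, 190]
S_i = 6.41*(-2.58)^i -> [6.41, -16.54, 42.67, -110.08, 284.01]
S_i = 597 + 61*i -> [597, 658, 719, 780, 841]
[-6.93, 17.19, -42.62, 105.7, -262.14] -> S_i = -6.93*(-2.48)^i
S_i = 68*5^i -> [68, 340, 1700, 8500, 42500]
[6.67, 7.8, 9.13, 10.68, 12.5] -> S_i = 6.67*1.17^i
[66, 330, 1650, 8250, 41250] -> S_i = 66*5^i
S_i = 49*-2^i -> [49, -98, 196, -392, 784]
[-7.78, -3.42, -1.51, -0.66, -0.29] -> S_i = -7.78*0.44^i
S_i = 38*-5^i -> [38, -190, 950, -4750, 23750]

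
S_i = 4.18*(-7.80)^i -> [4.18, -32.6, 254.31, -1983.63, 15472.29]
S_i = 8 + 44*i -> [8, 52, 96, 140, 184]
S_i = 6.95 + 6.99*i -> [6.95, 13.94, 20.93, 27.92, 34.91]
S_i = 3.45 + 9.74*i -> [3.45, 13.19, 22.93, 32.67, 42.41]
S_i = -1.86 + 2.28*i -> [-1.86, 0.42, 2.7, 4.98, 7.26]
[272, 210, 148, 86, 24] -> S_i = 272 + -62*i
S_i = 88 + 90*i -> [88, 178, 268, 358, 448]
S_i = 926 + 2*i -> [926, 928, 930, 932, 934]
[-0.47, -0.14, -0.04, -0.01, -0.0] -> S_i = -0.47*0.29^i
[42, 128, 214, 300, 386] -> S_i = 42 + 86*i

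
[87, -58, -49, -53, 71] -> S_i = Random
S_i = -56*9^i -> [-56, -504, -4536, -40824, -367416]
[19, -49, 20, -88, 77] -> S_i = Random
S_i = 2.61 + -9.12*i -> [2.61, -6.51, -15.63, -24.75, -33.87]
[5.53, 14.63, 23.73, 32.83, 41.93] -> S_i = 5.53 + 9.10*i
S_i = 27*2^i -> [27, 54, 108, 216, 432]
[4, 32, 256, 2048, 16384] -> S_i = 4*8^i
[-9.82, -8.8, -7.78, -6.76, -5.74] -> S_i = -9.82 + 1.02*i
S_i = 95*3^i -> [95, 285, 855, 2565, 7695]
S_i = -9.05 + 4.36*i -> [-9.05, -4.69, -0.33, 4.03, 8.39]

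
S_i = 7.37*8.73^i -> [7.37, 64.34, 561.69, 4903.55, 42807.95]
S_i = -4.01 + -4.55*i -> [-4.01, -8.56, -13.11, -17.66, -22.21]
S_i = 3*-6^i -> [3, -18, 108, -648, 3888]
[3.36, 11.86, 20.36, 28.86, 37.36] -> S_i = 3.36 + 8.50*i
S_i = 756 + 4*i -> [756, 760, 764, 768, 772]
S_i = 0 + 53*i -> [0, 53, 106, 159, 212]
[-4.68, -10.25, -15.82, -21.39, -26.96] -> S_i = -4.68 + -5.57*i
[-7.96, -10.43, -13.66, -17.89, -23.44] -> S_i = -7.96*1.31^i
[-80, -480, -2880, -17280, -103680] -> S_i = -80*6^i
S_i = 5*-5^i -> [5, -25, 125, -625, 3125]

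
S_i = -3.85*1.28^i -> [-3.85, -4.93, -6.31, -8.07, -10.33]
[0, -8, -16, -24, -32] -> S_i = 0 + -8*i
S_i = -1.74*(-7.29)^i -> [-1.74, 12.68, -92.47, 674.11, -4914.27]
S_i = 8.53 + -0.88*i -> [8.53, 7.65, 6.77, 5.89, 5.01]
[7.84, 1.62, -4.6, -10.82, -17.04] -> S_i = 7.84 + -6.22*i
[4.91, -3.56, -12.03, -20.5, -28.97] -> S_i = 4.91 + -8.47*i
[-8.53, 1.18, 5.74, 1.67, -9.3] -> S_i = Random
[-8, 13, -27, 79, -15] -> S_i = Random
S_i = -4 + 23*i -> [-4, 19, 42, 65, 88]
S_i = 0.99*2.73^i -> [0.99, 2.7, 7.38, 20.14, 54.99]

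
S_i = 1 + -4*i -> [1, -3, -7, -11, -15]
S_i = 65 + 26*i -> [65, 91, 117, 143, 169]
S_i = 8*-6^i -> [8, -48, 288, -1728, 10368]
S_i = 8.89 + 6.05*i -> [8.89, 14.94, 20.99, 27.04, 33.09]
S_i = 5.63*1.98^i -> [5.63, 11.15, 22.07, 43.7, 86.53]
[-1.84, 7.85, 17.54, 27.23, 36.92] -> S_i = -1.84 + 9.69*i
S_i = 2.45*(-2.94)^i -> [2.45, -7.2, 21.18, -62.26, 183.04]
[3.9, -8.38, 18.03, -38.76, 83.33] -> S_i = 3.90*(-2.15)^i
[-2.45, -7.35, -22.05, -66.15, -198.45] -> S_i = -2.45*3.00^i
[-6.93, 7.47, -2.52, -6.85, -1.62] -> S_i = Random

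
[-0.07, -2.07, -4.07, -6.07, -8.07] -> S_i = -0.07 + -2.00*i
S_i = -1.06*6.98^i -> [-1.06, -7.4, -51.64, -360.47, -2516.1]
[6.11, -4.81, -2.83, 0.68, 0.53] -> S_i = Random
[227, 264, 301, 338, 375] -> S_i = 227 + 37*i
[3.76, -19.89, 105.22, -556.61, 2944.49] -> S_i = 3.76*(-5.29)^i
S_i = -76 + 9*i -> [-76, -67, -58, -49, -40]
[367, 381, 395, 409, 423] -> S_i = 367 + 14*i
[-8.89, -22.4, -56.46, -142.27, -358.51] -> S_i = -8.89*2.52^i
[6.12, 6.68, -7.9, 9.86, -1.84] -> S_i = Random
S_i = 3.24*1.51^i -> [3.24, 4.89, 7.39, 11.16, 16.84]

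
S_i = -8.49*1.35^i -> [-8.49, -11.46, -15.47, -20.89, -28.2]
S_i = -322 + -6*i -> [-322, -328, -334, -340, -346]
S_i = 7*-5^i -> [7, -35, 175, -875, 4375]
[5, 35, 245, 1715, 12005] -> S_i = 5*7^i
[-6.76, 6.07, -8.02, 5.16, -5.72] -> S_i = Random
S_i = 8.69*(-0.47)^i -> [8.69, -4.08, 1.92, -0.9, 0.42]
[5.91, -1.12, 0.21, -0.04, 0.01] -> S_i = 5.91*(-0.19)^i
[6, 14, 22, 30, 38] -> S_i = 6 + 8*i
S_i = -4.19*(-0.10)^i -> [-4.19, 0.42, -0.04, 0.0, -0.0]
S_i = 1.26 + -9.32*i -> [1.26, -8.06, -17.38, -26.7, -36.02]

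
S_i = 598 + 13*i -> [598, 611, 624, 637, 650]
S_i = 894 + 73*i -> [894, 967, 1040, 1113, 1186]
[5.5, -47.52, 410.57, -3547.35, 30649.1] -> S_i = 5.50*(-8.64)^i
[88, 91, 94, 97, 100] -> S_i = 88 + 3*i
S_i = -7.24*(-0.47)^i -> [-7.24, 3.4, -1.6, 0.75, -0.35]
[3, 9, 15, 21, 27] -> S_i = 3 + 6*i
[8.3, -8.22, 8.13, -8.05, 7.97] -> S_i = 8.30*(-0.99)^i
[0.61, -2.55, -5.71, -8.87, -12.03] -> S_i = 0.61 + -3.16*i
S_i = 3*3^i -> [3, 9, 27, 81, 243]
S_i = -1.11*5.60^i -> [-1.11, -6.22, -34.81, -194.93, -1091.63]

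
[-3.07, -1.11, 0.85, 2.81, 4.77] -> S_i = -3.07 + 1.96*i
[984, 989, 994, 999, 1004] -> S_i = 984 + 5*i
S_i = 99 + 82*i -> [99, 181, 263, 345, 427]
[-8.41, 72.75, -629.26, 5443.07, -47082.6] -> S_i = -8.41*(-8.65)^i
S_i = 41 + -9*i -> [41, 32, 23, 14, 5]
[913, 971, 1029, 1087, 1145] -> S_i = 913 + 58*i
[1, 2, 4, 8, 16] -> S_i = 1*2^i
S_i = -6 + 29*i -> [-6, 23, 52, 81, 110]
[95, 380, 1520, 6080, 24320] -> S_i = 95*4^i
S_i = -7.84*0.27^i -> [-7.84, -2.12, -0.57, -0.15, -0.04]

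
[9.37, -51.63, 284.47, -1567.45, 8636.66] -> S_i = 9.37*(-5.51)^i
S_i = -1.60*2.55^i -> [-1.6, -4.08, -10.4, -26.53, -67.65]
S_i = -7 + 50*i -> [-7, 43, 93, 143, 193]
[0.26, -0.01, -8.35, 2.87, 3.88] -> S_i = Random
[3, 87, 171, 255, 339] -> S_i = 3 + 84*i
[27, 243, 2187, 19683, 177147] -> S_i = 27*9^i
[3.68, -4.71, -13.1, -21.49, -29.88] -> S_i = 3.68 + -8.39*i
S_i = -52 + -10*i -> [-52, -62, -72, -82, -92]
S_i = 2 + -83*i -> [2, -81, -164, -247, -330]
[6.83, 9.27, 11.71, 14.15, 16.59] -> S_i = 6.83 + 2.44*i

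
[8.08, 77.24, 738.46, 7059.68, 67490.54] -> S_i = 8.08*9.56^i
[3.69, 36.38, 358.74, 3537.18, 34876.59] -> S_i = 3.69*9.86^i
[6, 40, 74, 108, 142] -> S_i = 6 + 34*i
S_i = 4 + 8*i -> [4, 12, 20, 28, 36]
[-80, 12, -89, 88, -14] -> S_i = Random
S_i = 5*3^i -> [5, 15, 45, 135, 405]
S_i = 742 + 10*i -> [742, 752, 762, 772, 782]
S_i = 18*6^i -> [18, 108, 648, 3888, 23328]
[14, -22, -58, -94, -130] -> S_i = 14 + -36*i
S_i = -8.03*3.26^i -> [-8.03, -26.18, -85.34, -278.21, -906.96]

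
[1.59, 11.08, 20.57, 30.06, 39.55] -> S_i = 1.59 + 9.49*i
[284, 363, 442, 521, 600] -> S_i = 284 + 79*i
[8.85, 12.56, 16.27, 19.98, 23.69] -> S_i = 8.85 + 3.71*i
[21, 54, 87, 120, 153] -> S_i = 21 + 33*i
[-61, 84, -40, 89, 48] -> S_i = Random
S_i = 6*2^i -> [6, 12, 24, 48, 96]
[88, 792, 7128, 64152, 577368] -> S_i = 88*9^i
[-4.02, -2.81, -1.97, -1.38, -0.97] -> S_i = -4.02*0.70^i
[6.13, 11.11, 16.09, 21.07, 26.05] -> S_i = 6.13 + 4.98*i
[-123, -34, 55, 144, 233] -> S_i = -123 + 89*i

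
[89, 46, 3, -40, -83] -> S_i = 89 + -43*i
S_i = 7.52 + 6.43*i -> [7.52, 13.95, 20.38, 26.81, 33.24]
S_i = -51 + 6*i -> [-51, -45, -39, -33, -27]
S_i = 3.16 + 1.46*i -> [3.16, 4.62, 6.08, 7.54, 9.0]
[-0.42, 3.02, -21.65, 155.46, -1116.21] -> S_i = -0.42*(-7.18)^i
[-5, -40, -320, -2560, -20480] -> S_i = -5*8^i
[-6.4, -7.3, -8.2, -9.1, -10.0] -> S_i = -6.40 + -0.90*i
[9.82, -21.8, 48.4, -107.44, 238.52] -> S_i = 9.82*(-2.22)^i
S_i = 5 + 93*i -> [5, 98, 191, 284, 377]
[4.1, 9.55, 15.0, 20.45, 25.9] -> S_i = 4.10 + 5.45*i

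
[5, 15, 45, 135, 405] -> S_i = 5*3^i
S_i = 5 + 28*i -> [5, 33, 61, 89, 117]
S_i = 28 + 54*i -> [28, 82, 136, 190, 244]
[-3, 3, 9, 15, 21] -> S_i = -3 + 6*i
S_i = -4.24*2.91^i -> [-4.24, -12.34, -35.9, -104.48, -304.04]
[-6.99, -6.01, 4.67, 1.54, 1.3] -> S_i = Random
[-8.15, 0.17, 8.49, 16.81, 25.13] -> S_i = -8.15 + 8.32*i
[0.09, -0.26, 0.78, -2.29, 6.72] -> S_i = 0.09*(-2.94)^i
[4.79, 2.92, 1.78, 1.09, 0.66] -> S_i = 4.79*0.61^i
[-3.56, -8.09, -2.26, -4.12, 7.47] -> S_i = Random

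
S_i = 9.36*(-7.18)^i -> [9.36, -67.2, 482.53, -3464.57, 24875.6]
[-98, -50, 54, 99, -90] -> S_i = Random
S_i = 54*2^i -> [54, 108, 216, 432, 864]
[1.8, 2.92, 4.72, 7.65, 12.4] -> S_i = 1.80*1.62^i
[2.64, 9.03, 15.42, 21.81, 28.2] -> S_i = 2.64 + 6.39*i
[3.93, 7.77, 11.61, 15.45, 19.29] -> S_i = 3.93 + 3.84*i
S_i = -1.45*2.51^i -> [-1.45, -3.64, -9.14, -22.93, -57.55]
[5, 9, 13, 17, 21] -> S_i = 5 + 4*i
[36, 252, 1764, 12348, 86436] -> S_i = 36*7^i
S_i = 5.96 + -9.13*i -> [5.96, -3.17, -12.3, -21.43, -30.56]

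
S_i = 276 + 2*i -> [276, 278, 280, 282, 284]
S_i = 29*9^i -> [29, 261, 2349, 21141, 190269]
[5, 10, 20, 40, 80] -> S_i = 5*2^i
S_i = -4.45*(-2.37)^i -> [-4.45, 10.55, -25.0, 59.24, -140.4]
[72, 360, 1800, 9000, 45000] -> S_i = 72*5^i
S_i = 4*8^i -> [4, 32, 256, 2048, 16384]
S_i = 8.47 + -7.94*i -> [8.47, 0.53, -7.41, -15.35, -23.29]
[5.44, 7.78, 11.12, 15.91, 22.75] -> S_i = 5.44*1.43^i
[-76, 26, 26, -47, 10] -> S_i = Random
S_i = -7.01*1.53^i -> [-7.01, -10.73, -16.41, -25.11, -38.41]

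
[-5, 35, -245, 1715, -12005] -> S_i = -5*-7^i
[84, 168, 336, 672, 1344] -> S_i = 84*2^i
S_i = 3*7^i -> [3, 21, 147, 1029, 7203]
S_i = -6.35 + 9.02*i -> [-6.35, 2.67, 11.69, 20.71, 29.73]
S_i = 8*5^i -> [8, 40, 200, 1000, 5000]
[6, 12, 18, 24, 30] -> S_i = 6 + 6*i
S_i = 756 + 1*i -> [756, 757, 758, 759, 760]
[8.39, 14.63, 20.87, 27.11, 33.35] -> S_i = 8.39 + 6.24*i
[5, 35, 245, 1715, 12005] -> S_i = 5*7^i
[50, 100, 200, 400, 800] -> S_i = 50*2^i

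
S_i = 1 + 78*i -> [1, 79, 157, 235, 313]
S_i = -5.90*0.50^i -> [-5.9, -2.95, -1.48, -0.74, -0.37]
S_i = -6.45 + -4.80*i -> [-6.45, -11.25, -16.05, -20.85, -25.65]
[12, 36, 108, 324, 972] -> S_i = 12*3^i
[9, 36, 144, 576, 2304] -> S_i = 9*4^i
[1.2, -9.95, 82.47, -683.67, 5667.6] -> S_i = 1.20*(-8.29)^i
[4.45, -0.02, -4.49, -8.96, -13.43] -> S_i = 4.45 + -4.47*i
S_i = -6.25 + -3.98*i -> [-6.25, -10.23, -14.21, -18.19, -22.17]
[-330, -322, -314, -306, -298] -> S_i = -330 + 8*i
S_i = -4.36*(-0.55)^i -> [-4.36, 2.4, -1.32, 0.73, -0.4]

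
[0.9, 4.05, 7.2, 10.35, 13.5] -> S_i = 0.90 + 3.15*i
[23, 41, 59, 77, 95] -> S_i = 23 + 18*i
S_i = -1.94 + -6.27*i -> [-1.94, -8.21, -14.48, -20.75, -27.02]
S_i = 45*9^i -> [45, 405, 3645, 32805, 295245]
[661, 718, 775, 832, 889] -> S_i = 661 + 57*i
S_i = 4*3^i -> [4, 12, 36, 108, 324]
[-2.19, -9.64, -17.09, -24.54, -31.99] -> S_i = -2.19 + -7.45*i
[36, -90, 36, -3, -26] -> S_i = Random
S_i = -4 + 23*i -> [-4, 19, 42, 65, 88]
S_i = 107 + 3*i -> [107, 110, 113, 116, 119]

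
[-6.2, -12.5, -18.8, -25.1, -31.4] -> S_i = -6.20 + -6.30*i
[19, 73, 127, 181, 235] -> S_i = 19 + 54*i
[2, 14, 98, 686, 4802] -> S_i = 2*7^i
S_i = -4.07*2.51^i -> [-4.07, -10.22, -25.64, -64.36, -161.54]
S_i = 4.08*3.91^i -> [4.08, 15.95, 62.38, 243.89, 953.6]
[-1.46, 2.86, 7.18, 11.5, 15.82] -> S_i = -1.46 + 4.32*i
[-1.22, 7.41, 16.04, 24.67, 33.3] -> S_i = -1.22 + 8.63*i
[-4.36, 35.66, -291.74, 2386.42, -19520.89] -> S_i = -4.36*(-8.18)^i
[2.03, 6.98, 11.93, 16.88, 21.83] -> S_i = 2.03 + 4.95*i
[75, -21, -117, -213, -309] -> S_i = 75 + -96*i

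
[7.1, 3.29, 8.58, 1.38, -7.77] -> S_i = Random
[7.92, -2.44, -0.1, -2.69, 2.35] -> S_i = Random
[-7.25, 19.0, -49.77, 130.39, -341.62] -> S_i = -7.25*(-2.62)^i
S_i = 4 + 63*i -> [4, 67, 130, 193, 256]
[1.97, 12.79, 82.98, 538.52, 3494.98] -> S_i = 1.97*6.49^i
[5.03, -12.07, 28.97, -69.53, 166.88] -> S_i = 5.03*(-2.40)^i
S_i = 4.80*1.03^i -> [4.8, 4.94, 5.09, 5.25, 5.4]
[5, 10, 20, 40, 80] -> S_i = 5*2^i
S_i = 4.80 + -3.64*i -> [4.8, 1.16, -2.48, -6.12, -9.76]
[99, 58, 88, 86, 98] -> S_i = Random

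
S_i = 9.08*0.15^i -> [9.08, 1.36, 0.2, 0.03, 0.0]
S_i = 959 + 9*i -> [959, 968, 977, 986, 995]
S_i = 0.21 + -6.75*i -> [0.21, -6.54, -13.29, -20.04, -26.79]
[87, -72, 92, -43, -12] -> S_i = Random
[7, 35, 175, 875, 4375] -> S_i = 7*5^i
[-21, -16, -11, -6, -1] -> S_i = -21 + 5*i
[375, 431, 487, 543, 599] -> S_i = 375 + 56*i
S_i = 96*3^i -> [96, 288, 864, 2592, 7776]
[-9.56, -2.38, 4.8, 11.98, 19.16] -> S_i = -9.56 + 7.18*i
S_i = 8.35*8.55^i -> [8.35, 71.39, 610.41, 5218.97, 44622.2]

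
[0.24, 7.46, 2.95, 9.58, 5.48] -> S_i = Random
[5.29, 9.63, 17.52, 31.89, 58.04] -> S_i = 5.29*1.82^i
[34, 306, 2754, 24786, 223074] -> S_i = 34*9^i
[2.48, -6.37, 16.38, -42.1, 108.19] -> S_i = 2.48*(-2.57)^i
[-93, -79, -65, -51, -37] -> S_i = -93 + 14*i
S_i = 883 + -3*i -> [883, 880, 877, 874, 871]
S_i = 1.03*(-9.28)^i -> [1.03, -9.56, 88.7, -823.15, 7638.87]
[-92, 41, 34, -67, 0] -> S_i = Random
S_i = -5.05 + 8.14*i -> [-5.05, 3.09, 11.23, 19.37, 27.51]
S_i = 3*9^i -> [3, 27, 243, 2187, 19683]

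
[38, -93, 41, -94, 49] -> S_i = Random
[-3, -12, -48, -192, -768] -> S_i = -3*4^i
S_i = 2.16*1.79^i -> [2.16, 3.87, 6.92, 12.39, 22.18]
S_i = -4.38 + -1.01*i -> [-4.38, -5.39, -6.4, -7.41, -8.42]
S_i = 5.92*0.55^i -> [5.92, 3.26, 1.79, 0.98, 0.54]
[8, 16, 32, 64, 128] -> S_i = 8*2^i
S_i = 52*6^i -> [52, 312, 1872, 11232, 67392]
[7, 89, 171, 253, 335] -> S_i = 7 + 82*i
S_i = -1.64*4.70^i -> [-1.64, -7.71, -36.23, -170.27, -800.27]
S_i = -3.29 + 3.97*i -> [-3.29, 0.68, 4.65, 8.62, 12.59]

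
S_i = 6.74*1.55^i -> [6.74, 10.45, 16.19, 25.1, 38.9]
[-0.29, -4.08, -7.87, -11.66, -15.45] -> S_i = -0.29 + -3.79*i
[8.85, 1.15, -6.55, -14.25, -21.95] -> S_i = 8.85 + -7.70*i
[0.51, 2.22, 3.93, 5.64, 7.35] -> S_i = 0.51 + 1.71*i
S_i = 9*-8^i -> [9, -72, 576, -4608, 36864]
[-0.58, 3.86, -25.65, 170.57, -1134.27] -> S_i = -0.58*(-6.65)^i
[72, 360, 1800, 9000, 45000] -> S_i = 72*5^i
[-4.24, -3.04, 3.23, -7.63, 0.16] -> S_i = Random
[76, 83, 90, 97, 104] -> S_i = 76 + 7*i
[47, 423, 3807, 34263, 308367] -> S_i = 47*9^i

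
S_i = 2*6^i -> [2, 12, 72, 432, 2592]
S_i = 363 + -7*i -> [363, 356, 349, 342, 335]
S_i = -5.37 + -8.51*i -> [-5.37, -13.88, -22.39, -30.9, -39.41]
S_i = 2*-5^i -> [2, -10, 50, -250, 1250]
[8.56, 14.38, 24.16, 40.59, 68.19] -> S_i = 8.56*1.68^i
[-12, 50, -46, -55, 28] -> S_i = Random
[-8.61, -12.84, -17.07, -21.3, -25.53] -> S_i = -8.61 + -4.23*i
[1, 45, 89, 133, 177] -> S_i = 1 + 44*i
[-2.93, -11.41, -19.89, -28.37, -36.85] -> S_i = -2.93 + -8.48*i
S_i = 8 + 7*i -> [8, 15, 22, 29, 36]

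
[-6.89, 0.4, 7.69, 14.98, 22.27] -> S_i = -6.89 + 7.29*i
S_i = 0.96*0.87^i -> [0.96, 0.84, 0.73, 0.63, 0.55]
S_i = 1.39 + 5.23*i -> [1.39, 6.62, 11.85, 17.08, 22.31]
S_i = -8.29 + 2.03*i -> [-8.29, -6.26, -4.23, -2.2, -0.17]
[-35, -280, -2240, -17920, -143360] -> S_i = -35*8^i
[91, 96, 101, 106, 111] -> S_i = 91 + 5*i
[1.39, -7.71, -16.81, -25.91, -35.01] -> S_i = 1.39 + -9.10*i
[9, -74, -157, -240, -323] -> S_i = 9 + -83*i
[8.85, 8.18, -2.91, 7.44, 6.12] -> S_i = Random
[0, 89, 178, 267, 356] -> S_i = 0 + 89*i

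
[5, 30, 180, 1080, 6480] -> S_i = 5*6^i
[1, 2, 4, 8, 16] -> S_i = 1*2^i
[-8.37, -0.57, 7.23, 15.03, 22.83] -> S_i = -8.37 + 7.80*i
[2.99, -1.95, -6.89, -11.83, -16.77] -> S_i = 2.99 + -4.94*i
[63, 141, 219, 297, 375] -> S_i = 63 + 78*i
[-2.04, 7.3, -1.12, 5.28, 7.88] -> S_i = Random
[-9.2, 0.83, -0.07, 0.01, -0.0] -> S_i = -9.20*(-0.09)^i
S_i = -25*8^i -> [-25, -200, -1600, -12800, -102400]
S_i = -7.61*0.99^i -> [-7.61, -7.53, -7.46, -7.38, -7.31]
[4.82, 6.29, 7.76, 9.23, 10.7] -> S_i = 4.82 + 1.47*i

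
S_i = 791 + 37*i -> [791, 828, 865, 902, 939]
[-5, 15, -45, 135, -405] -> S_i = -5*-3^i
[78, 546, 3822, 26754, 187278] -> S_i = 78*7^i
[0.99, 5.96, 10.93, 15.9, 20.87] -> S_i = 0.99 + 4.97*i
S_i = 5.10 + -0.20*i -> [5.1, 4.9, 4.7, 4.5, 4.3]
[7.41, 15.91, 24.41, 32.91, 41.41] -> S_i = 7.41 + 8.50*i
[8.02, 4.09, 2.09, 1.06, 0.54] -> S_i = 8.02*0.51^i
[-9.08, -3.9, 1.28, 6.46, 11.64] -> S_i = -9.08 + 5.18*i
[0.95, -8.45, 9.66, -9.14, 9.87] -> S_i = Random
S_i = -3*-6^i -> [-3, 18, -108, 648, -3888]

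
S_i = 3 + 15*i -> [3, 18, 33, 48, 63]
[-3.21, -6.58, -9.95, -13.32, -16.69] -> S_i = -3.21 + -3.37*i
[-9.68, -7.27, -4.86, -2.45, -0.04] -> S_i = -9.68 + 2.41*i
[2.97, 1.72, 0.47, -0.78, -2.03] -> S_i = 2.97 + -1.25*i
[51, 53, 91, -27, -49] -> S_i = Random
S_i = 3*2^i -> [3, 6, 12, 24, 48]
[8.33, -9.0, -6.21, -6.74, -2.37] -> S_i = Random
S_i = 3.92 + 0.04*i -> [3.92, 3.96, 4.0, 4.04, 4.08]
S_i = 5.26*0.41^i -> [5.26, 2.16, 0.88, 0.36, 0.15]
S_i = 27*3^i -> [27, 81, 243, 729, 2187]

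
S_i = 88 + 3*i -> [88, 91, 94, 97, 100]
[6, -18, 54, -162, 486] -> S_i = 6*-3^i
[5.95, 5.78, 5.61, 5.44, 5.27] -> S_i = 5.95 + -0.17*i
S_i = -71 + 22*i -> [-71, -49, -27, -5, 17]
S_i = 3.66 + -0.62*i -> [3.66, 3.04, 2.42, 1.8, 1.18]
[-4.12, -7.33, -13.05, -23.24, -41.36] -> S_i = -4.12*1.78^i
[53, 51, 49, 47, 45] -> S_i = 53 + -2*i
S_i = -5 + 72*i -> [-5, 67, 139, 211, 283]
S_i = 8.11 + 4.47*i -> [8.11, 12.58, 17.05, 21.52, 25.99]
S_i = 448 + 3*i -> [448, 451, 454, 457, 460]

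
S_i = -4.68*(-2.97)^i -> [-4.68, 13.9, -41.28, 122.61, -364.14]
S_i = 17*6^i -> [17, 102, 612, 3672, 22032]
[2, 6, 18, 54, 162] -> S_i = 2*3^i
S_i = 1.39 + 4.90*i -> [1.39, 6.29, 11.19, 16.09, 20.99]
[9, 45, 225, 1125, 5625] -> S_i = 9*5^i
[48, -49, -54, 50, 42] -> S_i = Random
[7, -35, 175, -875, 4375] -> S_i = 7*-5^i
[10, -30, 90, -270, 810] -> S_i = 10*-3^i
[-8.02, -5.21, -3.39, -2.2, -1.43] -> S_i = -8.02*0.65^i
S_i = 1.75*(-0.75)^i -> [1.75, -1.31, 0.98, -0.74, 0.55]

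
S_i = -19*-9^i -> [-19, 171, -1539, 13851, -124659]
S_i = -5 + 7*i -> [-5, 2, 9, 16, 23]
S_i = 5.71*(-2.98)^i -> [5.71, -17.02, 50.71, -151.11, 450.3]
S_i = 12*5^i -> [12, 60, 300, 1500, 7500]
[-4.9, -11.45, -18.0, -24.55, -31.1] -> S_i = -4.90 + -6.55*i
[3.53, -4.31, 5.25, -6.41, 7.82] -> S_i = 3.53*(-1.22)^i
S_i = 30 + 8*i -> [30, 38, 46, 54, 62]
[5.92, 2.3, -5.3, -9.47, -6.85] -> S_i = Random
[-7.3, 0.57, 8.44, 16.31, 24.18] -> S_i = -7.30 + 7.87*i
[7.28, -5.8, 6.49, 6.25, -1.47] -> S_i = Random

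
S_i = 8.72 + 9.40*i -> [8.72, 18.12, 27.52, 36.92, 46.32]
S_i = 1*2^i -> [1, 2, 4, 8, 16]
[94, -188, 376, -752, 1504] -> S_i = 94*-2^i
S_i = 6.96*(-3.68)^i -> [6.96, -25.61, 94.26, -346.86, 1276.44]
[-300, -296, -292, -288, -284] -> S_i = -300 + 4*i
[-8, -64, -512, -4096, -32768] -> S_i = -8*8^i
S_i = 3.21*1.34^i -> [3.21, 4.3, 5.76, 7.72, 10.35]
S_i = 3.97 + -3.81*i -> [3.97, 0.16, -3.65, -7.46, -11.27]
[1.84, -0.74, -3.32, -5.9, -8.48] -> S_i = 1.84 + -2.58*i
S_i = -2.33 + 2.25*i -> [-2.33, -0.08, 2.17, 4.42, 6.67]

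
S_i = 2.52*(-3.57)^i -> [2.52, -9.0, 32.12, -114.66, 409.33]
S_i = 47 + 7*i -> [47, 54, 61, 68, 75]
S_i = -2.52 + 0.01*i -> [-2.52, -2.51, -2.5, -2.49, -2.48]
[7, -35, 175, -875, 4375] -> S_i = 7*-5^i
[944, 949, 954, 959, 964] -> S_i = 944 + 5*i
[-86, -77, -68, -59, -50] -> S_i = -86 + 9*i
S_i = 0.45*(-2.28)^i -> [0.45, -1.03, 2.34, -5.33, 12.16]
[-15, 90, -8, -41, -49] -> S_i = Random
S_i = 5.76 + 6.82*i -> [5.76, 12.58, 19.4, 26.22, 33.04]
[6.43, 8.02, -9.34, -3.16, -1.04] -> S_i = Random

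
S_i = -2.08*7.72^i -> [-2.08, -16.06, -123.96, -957.01, -7388.1]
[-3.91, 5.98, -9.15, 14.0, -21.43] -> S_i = -3.91*(-1.53)^i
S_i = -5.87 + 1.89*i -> [-5.87, -3.98, -2.09, -0.2, 1.69]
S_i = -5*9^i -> [-5, -45, -405, -3645, -32805]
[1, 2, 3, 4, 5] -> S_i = 1 + 1*i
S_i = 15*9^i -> [15, 135, 1215, 10935, 98415]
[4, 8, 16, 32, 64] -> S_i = 4*2^i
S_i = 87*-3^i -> [87, -261, 783, -2349, 7047]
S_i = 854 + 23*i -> [854, 877, 900, 923, 946]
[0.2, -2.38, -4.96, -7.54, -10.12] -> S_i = 0.20 + -2.58*i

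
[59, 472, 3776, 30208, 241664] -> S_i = 59*8^i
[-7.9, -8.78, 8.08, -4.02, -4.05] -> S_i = Random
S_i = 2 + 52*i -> [2, 54, 106, 158, 210]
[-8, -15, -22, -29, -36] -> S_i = -8 + -7*i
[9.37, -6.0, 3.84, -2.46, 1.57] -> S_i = 9.37*(-0.64)^i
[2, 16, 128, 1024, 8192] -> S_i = 2*8^i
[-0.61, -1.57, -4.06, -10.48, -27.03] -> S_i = -0.61*2.58^i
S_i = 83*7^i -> [83, 581, 4067, 28469, 199283]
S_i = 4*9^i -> [4, 36, 324, 2916, 26244]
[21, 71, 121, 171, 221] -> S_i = 21 + 50*i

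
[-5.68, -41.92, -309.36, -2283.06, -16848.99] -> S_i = -5.68*7.38^i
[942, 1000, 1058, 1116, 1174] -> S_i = 942 + 58*i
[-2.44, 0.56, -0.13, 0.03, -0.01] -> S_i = -2.44*(-0.23)^i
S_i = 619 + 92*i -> [619, 711, 803, 895, 987]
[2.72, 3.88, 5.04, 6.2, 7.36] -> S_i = 2.72 + 1.16*i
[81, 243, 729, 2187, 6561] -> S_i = 81*3^i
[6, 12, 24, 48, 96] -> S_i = 6*2^i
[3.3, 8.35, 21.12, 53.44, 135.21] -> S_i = 3.30*2.53^i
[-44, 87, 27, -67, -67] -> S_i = Random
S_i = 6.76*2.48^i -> [6.76, 16.76, 41.58, 103.11, 255.71]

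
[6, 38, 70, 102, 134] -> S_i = 6 + 32*i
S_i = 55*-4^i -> [55, -220, 880, -3520, 14080]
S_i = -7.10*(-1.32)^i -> [-7.1, 9.37, -12.37, 16.33, -21.56]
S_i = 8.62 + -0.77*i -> [8.62, 7.85, 7.08, 6.31, 5.54]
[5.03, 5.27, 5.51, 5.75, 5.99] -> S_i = 5.03 + 0.24*i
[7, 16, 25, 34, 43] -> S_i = 7 + 9*i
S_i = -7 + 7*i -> [-7, 0, 7, 14, 21]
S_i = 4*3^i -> [4, 12, 36, 108, 324]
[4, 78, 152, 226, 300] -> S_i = 4 + 74*i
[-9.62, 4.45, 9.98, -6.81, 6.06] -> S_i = Random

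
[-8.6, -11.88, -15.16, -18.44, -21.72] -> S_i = -8.60 + -3.28*i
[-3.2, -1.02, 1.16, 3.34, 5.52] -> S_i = -3.20 + 2.18*i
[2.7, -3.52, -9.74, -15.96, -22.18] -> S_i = 2.70 + -6.22*i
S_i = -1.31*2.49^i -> [-1.31, -3.26, -8.12, -20.22, -50.36]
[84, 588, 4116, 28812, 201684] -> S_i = 84*7^i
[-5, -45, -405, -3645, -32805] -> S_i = -5*9^i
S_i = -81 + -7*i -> [-81, -88, -95, -102, -109]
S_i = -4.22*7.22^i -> [-4.22, -30.47, -219.98, -1588.27, -11467.3]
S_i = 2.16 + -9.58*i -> [2.16, -7.42, -17.0, -26.58, -36.16]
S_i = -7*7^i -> [-7, -49, -343, -2401, -16807]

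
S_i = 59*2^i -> [59, 118, 236, 472, 944]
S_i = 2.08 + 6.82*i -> [2.08, 8.9, 15.72, 22.54, 29.36]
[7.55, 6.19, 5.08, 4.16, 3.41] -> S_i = 7.55*0.82^i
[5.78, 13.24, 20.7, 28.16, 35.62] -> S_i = 5.78 + 7.46*i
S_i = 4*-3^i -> [4, -12, 36, -108, 324]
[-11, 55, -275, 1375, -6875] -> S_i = -11*-5^i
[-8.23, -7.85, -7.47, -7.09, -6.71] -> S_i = -8.23 + 0.38*i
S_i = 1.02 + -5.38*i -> [1.02, -4.36, -9.74, -15.12, -20.5]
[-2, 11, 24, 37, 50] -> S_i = -2 + 13*i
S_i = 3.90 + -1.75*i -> [3.9, 2.15, 0.4, -1.35, -3.1]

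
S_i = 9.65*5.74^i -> [9.65, 55.39, 317.94, 1825.0, 10475.5]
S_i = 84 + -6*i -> [84, 78, 72, 66, 60]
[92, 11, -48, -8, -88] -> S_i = Random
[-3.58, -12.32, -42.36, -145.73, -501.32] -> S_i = -3.58*3.44^i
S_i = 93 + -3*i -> [93, 90, 87, 84, 81]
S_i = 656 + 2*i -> [656, 658, 660, 662, 664]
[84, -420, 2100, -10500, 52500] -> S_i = 84*-5^i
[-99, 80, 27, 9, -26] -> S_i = Random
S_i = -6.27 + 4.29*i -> [-6.27, -1.98, 2.31, 6.6, 10.89]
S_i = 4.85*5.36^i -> [4.85, 26.0, 139.34, 746.85, 4003.14]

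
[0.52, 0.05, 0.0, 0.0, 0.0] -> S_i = 0.52*0.09^i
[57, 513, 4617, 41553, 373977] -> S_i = 57*9^i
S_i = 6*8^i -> [6, 48, 384, 3072, 24576]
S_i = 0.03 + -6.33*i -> [0.03, -6.3, -12.63, -18.96, -25.29]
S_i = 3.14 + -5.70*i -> [3.14, -2.56, -8.26, -13.96, -19.66]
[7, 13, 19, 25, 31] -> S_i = 7 + 6*i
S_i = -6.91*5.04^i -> [-6.91, -34.83, -175.53, -884.65, -4458.62]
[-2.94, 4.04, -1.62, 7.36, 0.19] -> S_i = Random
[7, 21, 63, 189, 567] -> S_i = 7*3^i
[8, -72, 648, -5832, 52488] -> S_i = 8*-9^i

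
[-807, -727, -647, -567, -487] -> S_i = -807 + 80*i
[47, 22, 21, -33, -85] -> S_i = Random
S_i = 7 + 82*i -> [7, 89, 171, 253, 335]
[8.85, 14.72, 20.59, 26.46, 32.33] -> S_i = 8.85 + 5.87*i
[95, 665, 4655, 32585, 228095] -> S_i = 95*7^i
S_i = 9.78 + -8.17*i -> [9.78, 1.61, -6.56, -14.73, -22.9]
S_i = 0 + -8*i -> [0, -8, -16, -24, -32]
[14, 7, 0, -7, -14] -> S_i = 14 + -7*i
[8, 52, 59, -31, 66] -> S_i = Random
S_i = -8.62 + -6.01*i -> [-8.62, -14.63, -20.64, -26.65, -32.66]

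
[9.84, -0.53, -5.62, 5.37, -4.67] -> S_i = Random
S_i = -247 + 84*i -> [-247, -163, -79, 5, 89]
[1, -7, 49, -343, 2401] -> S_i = 1*-7^i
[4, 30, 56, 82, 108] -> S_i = 4 + 26*i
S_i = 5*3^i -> [5, 15, 45, 135, 405]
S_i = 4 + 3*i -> [4, 7, 10, 13, 16]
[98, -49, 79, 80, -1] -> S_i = Random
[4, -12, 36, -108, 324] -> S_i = 4*-3^i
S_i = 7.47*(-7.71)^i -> [7.47, -57.59, 444.05, -3423.61, 26396.0]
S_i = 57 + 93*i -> [57, 150, 243, 336, 429]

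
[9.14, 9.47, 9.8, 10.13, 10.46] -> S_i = 9.14 + 0.33*i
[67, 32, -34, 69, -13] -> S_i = Random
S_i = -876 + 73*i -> [-876, -803, -730, -657, -584]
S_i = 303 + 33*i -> [303, 336, 369, 402, 435]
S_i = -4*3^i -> [-4, -12, -36, -108, -324]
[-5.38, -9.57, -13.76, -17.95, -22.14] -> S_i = -5.38 + -4.19*i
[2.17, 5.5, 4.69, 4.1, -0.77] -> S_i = Random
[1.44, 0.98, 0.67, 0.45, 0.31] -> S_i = 1.44*0.68^i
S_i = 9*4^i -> [9, 36, 144, 576, 2304]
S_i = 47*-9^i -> [47, -423, 3807, -34263, 308367]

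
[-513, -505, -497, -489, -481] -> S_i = -513 + 8*i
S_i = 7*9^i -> [7, 63, 567, 5103, 45927]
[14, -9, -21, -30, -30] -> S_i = Random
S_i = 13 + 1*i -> [13, 14, 15, 16, 17]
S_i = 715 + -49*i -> [715, 666, 617, 568, 519]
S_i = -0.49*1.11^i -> [-0.49, -0.54, -0.6, -0.67, -0.74]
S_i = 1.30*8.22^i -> [1.3, 10.69, 87.84, 722.04, 5935.14]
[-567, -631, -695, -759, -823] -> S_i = -567 + -64*i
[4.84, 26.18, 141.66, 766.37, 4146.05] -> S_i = 4.84*5.41^i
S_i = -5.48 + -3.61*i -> [-5.48, -9.09, -12.7, -16.31, -19.92]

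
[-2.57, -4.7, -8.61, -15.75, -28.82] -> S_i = -2.57*1.83^i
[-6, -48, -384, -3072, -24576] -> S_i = -6*8^i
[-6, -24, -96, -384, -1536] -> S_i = -6*4^i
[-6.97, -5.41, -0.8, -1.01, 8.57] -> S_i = Random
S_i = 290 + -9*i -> [290, 281, 272, 263, 254]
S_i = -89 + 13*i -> [-89, -76, -63, -50, -37]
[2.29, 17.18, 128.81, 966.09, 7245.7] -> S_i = 2.29*7.50^i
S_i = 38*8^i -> [38, 304, 2432, 19456, 155648]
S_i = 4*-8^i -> [4, -32, 256, -2048, 16384]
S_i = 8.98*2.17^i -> [8.98, 19.49, 42.29, 91.76, 199.12]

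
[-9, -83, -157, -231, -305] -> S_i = -9 + -74*i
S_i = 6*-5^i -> [6, -30, 150, -750, 3750]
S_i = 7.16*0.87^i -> [7.16, 6.23, 5.42, 4.71, 4.1]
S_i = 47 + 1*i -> [47, 48, 49, 50, 51]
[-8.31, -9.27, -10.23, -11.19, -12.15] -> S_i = -8.31 + -0.96*i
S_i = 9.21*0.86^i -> [9.21, 7.92, 6.81, 5.86, 5.04]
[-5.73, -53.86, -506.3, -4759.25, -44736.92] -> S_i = -5.73*9.40^i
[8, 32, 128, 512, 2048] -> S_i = 8*4^i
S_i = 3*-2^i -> [3, -6, 12, -24, 48]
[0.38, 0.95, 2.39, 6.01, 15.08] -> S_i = 0.38*2.51^i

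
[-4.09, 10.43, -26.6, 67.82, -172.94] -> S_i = -4.09*(-2.55)^i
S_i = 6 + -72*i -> [6, -66, -138, -210, -282]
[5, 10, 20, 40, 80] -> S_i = 5*2^i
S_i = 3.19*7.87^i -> [3.19, 25.11, 197.58, 1554.94, 12237.41]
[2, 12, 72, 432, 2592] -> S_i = 2*6^i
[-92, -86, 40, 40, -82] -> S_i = Random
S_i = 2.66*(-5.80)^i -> [2.66, -15.43, 89.48, -519.0, 3010.19]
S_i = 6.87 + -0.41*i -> [6.87, 6.46, 6.05, 5.64, 5.23]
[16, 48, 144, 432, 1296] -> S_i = 16*3^i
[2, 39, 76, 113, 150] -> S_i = 2 + 37*i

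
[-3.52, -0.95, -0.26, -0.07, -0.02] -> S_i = -3.52*0.27^i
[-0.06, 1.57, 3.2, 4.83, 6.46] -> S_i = -0.06 + 1.63*i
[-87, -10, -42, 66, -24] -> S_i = Random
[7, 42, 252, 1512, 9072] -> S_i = 7*6^i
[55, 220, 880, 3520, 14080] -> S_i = 55*4^i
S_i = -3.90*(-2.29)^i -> [-3.9, 8.93, -20.45, 46.84, -107.25]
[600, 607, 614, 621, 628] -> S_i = 600 + 7*i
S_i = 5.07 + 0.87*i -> [5.07, 5.94, 6.81, 7.68, 8.55]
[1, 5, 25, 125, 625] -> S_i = 1*5^i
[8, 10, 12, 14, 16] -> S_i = 8 + 2*i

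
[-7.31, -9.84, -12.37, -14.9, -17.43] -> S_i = -7.31 + -2.53*i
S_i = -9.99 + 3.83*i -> [-9.99, -6.16, -2.33, 1.5, 5.33]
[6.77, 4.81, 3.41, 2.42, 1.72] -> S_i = 6.77*0.71^i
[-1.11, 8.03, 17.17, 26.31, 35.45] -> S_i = -1.11 + 9.14*i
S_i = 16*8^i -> [16, 128, 1024, 8192, 65536]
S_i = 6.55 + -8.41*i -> [6.55, -1.86, -10.27, -18.68, -27.09]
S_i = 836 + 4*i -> [836, 840, 844, 848, 852]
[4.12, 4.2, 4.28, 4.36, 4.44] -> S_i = 4.12 + 0.08*i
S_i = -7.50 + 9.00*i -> [-7.5, 1.5, 10.5, 19.5, 28.5]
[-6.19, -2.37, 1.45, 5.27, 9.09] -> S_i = -6.19 + 3.82*i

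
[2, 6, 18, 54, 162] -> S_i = 2*3^i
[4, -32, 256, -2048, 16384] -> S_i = 4*-8^i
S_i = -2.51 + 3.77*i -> [-2.51, 1.26, 5.03, 8.8, 12.57]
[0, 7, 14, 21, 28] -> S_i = 0 + 7*i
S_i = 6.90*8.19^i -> [6.9, 56.51, 462.83, 3790.54, 31044.5]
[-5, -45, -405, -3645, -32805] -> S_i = -5*9^i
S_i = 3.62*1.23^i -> [3.62, 4.45, 5.48, 6.74, 8.29]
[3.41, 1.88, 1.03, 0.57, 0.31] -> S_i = 3.41*0.55^i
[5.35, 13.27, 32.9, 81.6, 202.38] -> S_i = 5.35*2.48^i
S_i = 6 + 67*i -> [6, 73, 140, 207, 274]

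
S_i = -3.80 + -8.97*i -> [-3.8, -12.77, -21.74, -30.71, -39.68]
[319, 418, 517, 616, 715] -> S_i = 319 + 99*i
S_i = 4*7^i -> [4, 28, 196, 1372, 9604]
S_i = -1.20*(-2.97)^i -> [-1.2, 3.56, -10.59, 31.44, -93.37]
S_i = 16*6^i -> [16, 96, 576, 3456, 20736]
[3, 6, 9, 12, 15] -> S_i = 3 + 3*i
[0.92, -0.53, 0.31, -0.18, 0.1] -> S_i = 0.92*(-0.58)^i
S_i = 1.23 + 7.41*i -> [1.23, 8.64, 16.05, 23.46, 30.87]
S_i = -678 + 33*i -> [-678, -645, -612, -579, -546]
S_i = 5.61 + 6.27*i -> [5.61, 11.88, 18.15, 24.42, 30.69]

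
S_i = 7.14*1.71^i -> [7.14, 12.21, 20.88, 35.7, 61.05]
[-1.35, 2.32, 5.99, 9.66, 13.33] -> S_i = -1.35 + 3.67*i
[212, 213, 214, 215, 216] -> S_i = 212 + 1*i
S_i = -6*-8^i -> [-6, 48, -384, 3072, -24576]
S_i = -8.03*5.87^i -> [-8.03, -47.14, -276.69, -1624.16, -9533.84]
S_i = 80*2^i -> [80, 160, 320, 640, 1280]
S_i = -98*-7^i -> [-98, 686, -4802, 33614, -235298]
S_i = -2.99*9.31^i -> [-2.99, -27.84, -259.16, -2412.79, -22463.11]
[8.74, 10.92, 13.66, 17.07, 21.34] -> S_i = 8.74*1.25^i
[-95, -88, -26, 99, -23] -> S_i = Random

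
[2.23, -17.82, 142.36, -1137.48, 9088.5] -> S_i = 2.23*(-7.99)^i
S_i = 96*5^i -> [96, 480, 2400, 12000, 60000]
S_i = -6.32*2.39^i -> [-6.32, -15.1, -36.1, -86.28, -206.21]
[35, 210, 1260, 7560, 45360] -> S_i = 35*6^i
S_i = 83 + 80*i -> [83, 163, 243, 323, 403]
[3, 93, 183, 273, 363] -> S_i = 3 + 90*i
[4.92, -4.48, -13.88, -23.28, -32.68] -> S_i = 4.92 + -9.40*i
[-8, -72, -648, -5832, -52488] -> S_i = -8*9^i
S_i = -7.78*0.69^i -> [-7.78, -5.37, -3.7, -2.56, -1.76]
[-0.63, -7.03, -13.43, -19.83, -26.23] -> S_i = -0.63 + -6.40*i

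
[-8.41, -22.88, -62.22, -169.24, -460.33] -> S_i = -8.41*2.72^i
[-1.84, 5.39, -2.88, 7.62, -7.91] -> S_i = Random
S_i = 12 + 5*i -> [12, 17, 22, 27, 32]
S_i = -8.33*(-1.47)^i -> [-8.33, 12.25, -18.0, 26.46, -38.9]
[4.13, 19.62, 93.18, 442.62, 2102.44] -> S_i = 4.13*4.75^i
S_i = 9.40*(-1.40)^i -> [9.4, -13.16, 18.42, -25.79, 36.11]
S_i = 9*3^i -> [9, 27, 81, 243, 729]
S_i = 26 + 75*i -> [26, 101, 176, 251, 326]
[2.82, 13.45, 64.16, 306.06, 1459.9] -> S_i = 2.82*4.77^i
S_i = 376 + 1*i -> [376, 377, 378, 379, 380]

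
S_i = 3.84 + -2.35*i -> [3.84, 1.49, -0.86, -3.21, -5.56]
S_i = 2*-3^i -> [2, -6, 18, -54, 162]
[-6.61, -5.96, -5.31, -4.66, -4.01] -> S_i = -6.61 + 0.65*i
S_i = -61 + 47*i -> [-61, -14, 33, 80, 127]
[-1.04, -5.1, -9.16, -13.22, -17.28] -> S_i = -1.04 + -4.06*i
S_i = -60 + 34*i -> [-60, -26, 8, 42, 76]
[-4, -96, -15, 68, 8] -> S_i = Random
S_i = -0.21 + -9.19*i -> [-0.21, -9.4, -18.59, -27.78, -36.97]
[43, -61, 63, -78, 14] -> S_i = Random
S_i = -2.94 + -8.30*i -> [-2.94, -11.24, -19.54, -27.84, -36.14]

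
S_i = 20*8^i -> [20, 160, 1280, 10240, 81920]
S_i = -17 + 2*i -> [-17, -15, -13, -11, -9]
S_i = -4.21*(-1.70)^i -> [-4.21, 7.16, -12.17, 20.68, -35.16]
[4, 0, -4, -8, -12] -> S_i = 4 + -4*i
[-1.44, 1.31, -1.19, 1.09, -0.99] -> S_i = -1.44*(-0.91)^i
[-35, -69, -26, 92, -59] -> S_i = Random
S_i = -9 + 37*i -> [-9, 28, 65, 102, 139]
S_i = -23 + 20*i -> [-23, -3, 17, 37, 57]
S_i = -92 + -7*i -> [-92, -99, -106, -113, -120]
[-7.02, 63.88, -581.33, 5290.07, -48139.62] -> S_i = -7.02*(-9.10)^i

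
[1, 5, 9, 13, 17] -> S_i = 1 + 4*i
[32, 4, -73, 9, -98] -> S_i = Random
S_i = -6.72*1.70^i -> [-6.72, -11.42, -19.42, -33.02, -56.13]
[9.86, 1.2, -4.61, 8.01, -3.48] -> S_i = Random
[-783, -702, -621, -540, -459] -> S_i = -783 + 81*i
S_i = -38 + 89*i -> [-38, 51, 140, 229, 318]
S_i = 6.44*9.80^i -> [6.44, 63.11, 618.5, 6061.28, 59400.51]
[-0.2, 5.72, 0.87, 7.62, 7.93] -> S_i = Random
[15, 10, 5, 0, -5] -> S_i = 15 + -5*i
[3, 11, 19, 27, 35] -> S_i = 3 + 8*i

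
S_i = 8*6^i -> [8, 48, 288, 1728, 10368]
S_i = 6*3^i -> [6, 18, 54, 162, 486]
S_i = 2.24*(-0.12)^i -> [2.24, -0.27, 0.03, -0.0, 0.0]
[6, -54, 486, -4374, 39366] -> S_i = 6*-9^i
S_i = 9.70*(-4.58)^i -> [9.7, -44.43, 203.47, -931.9, 4268.09]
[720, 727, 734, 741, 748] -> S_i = 720 + 7*i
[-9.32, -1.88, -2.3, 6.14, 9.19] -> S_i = Random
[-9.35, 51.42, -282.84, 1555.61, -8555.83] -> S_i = -9.35*(-5.50)^i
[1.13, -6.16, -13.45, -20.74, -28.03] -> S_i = 1.13 + -7.29*i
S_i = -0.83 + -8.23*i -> [-0.83, -9.06, -17.29, -25.52, -33.75]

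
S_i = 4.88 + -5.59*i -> [4.88, -0.71, -6.3, -11.89, -17.48]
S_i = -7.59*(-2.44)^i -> [-7.59, 18.52, -45.19, 110.26, -269.03]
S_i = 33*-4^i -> [33, -132, 528, -2112, 8448]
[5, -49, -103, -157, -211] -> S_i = 5 + -54*i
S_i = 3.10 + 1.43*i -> [3.1, 4.53, 5.96, 7.39, 8.82]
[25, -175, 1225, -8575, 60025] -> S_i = 25*-7^i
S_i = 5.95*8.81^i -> [5.95, 52.42, 461.82, 4068.6, 35844.34]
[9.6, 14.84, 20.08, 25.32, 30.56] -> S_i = 9.60 + 5.24*i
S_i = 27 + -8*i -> [27, 19, 11, 3, -5]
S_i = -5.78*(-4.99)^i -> [-5.78, 28.84, -143.92, 718.17, -3583.69]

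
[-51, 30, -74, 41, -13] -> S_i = Random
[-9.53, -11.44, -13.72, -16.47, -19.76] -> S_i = -9.53*1.20^i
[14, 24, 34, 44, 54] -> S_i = 14 + 10*i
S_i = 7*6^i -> [7, 42, 252, 1512, 9072]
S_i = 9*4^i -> [9, 36, 144, 576, 2304]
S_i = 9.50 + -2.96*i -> [9.5, 6.54, 3.58, 0.62, -2.34]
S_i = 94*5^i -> [94, 470, 2350, 11750, 58750]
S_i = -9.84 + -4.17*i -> [-9.84, -14.01, -18.18, -22.35, -26.52]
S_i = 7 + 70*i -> [7, 77, 147, 217, 287]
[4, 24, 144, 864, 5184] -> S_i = 4*6^i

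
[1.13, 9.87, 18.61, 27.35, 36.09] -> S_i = 1.13 + 8.74*i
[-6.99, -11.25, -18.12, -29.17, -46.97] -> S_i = -6.99*1.61^i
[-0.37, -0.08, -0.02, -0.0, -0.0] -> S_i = -0.37*0.21^i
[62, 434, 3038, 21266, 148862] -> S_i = 62*7^i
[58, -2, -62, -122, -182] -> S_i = 58 + -60*i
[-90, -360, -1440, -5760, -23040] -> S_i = -90*4^i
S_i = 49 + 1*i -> [49, 50, 51, 52, 53]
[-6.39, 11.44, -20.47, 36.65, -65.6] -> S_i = -6.39*(-1.79)^i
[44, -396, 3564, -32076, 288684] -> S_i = 44*-9^i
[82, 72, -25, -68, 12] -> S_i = Random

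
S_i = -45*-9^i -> [-45, 405, -3645, 32805, -295245]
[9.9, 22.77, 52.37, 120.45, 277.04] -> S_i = 9.90*2.30^i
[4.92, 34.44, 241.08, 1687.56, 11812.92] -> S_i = 4.92*7.00^i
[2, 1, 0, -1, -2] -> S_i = 2 + -1*i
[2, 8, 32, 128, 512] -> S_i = 2*4^i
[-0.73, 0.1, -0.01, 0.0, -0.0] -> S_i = -0.73*(-0.14)^i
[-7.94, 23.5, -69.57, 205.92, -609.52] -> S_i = -7.94*(-2.96)^i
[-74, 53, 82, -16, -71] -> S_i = Random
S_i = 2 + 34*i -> [2, 36, 70, 104, 138]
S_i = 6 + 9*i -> [6, 15, 24, 33, 42]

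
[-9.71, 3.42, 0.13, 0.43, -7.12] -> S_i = Random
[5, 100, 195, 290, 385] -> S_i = 5 + 95*i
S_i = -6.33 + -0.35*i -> [-6.33, -6.68, -7.03, -7.38, -7.73]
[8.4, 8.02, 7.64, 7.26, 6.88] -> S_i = 8.40 + -0.38*i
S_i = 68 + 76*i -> [68, 144, 220, 296, 372]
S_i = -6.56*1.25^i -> [-6.56, -8.2, -10.25, -12.81, -16.02]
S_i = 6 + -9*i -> [6, -3, -12, -21, -30]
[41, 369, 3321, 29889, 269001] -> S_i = 41*9^i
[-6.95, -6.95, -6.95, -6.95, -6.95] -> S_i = -6.95*1.00^i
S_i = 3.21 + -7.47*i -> [3.21, -4.26, -11.73, -19.2, -26.67]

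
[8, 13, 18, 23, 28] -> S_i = 8 + 5*i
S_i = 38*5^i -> [38, 190, 950, 4750, 23750]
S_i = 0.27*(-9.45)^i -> [0.27, -2.55, 24.11, -227.86, 2153.23]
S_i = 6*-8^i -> [6, -48, 384, -3072, 24576]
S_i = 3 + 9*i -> [3, 12, 21, 30, 39]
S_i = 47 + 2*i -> [47, 49, 51, 53, 55]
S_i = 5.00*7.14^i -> [5.0, 35.7, 254.9, 1819.97, 12994.6]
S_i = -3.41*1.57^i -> [-3.41, -5.35, -8.41, -13.2, -20.72]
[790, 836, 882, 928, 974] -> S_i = 790 + 46*i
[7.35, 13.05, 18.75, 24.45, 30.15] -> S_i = 7.35 + 5.70*i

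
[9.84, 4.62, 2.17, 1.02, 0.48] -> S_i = 9.84*0.47^i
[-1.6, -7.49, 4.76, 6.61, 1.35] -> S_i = Random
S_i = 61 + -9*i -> [61, 52, 43, 34, 25]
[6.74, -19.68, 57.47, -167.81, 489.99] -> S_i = 6.74*(-2.92)^i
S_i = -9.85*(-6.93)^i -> [-9.85, 68.26, -473.05, 3278.2, -22717.95]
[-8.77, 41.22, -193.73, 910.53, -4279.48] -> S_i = -8.77*(-4.70)^i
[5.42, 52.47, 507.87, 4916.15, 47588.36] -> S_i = 5.42*9.68^i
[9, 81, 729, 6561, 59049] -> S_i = 9*9^i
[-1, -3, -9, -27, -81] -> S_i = -1*3^i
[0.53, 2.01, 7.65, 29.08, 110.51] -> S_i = 0.53*3.80^i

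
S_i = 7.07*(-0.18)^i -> [7.07, -1.27, 0.23, -0.04, 0.01]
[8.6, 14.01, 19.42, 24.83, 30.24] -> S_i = 8.60 + 5.41*i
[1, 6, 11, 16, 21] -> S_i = 1 + 5*i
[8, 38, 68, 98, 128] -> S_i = 8 + 30*i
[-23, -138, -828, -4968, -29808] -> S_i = -23*6^i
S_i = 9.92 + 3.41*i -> [9.92, 13.33, 16.74, 20.15, 23.56]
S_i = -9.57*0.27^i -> [-9.57, -2.58, -0.7, -0.19, -0.05]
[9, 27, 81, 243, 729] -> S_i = 9*3^i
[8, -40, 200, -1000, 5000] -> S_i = 8*-5^i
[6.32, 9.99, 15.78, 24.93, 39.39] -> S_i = 6.32*1.58^i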